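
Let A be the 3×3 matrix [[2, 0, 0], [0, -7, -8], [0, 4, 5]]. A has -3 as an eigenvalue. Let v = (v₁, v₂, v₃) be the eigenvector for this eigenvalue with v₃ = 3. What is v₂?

A + 3I = [[5, 0, 0], [0, -4, -8], [0, 4, 8]].
Solving (A + 3I)v = 0 gives the eigenspace spanned by (0, -6, 3).
With v₃ = 3, v = (0, -6, 3), so v₂ = -6.

-6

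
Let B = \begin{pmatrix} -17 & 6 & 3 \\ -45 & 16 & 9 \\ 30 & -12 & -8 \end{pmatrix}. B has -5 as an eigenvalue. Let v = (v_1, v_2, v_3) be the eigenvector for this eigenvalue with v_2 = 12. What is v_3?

-8

B + 5I = [[-12, 6, 3], [-45, 21, 9], [30, -12, -3]].
Solving (B + 5I)v = 0 gives the eigenspace spanned by (4, 12, -8).
With v_2 = 12, v = (4, 12, -8), so v_3 = -8.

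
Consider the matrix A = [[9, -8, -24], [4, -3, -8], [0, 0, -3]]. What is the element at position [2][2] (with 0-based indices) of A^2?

Characteristic polynomial: t^3 - 3t^2 - 13t + 15 = (t - 5)(t - 1)(t + 3), so the eigenvalues are -3, 1, 5.
t=1: eigenvector (-1, -1, 0).
t=5: eigenvector (2, 1, 0).
t=-3: eigenvector (2, 0, 1).
P = [[-1, 2, 2], [-1, 1, 0], [0, 0, 1]], D = diag(1, 5, -3), P⁻¹ = [[1, -2, -2], [1, -1, -2], [0, 0, 1]].
A² = P·diag(1, 25, 9)·P⁻¹ = [[49, -48, -80], [24, -23, -48], [0, 0, 9]].
The requested entry is 9.

9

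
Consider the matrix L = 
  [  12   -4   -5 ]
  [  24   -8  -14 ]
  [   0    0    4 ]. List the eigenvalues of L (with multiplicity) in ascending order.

Characteristic polynomial: p(μ) = μ^3 - 8μ^2 + 16μ = μ(μ - 4)^2.
Roots (with multiplicity): 0, 4, 4.

0, 4, 4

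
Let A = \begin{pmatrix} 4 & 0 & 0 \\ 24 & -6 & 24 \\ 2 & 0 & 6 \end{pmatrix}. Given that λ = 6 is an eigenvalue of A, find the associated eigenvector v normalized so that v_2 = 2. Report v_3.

A − 6I = [[-2, 0, 0], [24, -12, 24], [2, 0, 0]].
Solving (A − 6I)v = 0 gives the eigenspace spanned by (0, 2, 1).
With v_2 = 2, v = (0, 2, 1), so v_3 = 1.

1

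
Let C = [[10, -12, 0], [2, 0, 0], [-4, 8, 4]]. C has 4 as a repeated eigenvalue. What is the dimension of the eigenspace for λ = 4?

2

C − 4I = [[6, -12, 0], [2, -4, 0], [-4, 8, 0]].
This matrix has rank 1, so its null space has dimension 3 − 1 = 2.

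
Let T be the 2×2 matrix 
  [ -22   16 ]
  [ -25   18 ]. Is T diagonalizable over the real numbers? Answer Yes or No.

Characteristic polynomial: p(s) = s^2 + 4s + 4 = (s + 2)^2.
s = -2 has algebraic multiplicity 2; rank(T + 2I) = 1, so geometric multiplicity = 1.
Geometric multiplicity < algebraic multiplicity, so T is not diagonalizable.

No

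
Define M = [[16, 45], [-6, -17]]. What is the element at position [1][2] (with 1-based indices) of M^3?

Characteristic polynomial: t^2 + t - 2 = (t - 1)(t + 2), so the eigenvalues are -2, 1.
t=-2: eigenvector (-5, 2).
t=1: eigenvector (-3, 1).
P = [[-5, -3], [2, 1]], D = diag(-2, 1), P⁻¹ = [[1, 3], [-2, -5]].
M³ = P·diag(-8, 1)·P⁻¹ = [[46, 135], [-18, -53]].
The requested entry is 135.

135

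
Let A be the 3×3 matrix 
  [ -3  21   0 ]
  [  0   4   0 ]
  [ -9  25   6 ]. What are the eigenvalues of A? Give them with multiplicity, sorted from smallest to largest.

Characteristic polynomial: p(r) = r^3 - 7r^2 - 6r + 72 = (r - 6)(r - 4)(r + 3).
Roots (with multiplicity): -3, 4, 6.

-3, 4, 6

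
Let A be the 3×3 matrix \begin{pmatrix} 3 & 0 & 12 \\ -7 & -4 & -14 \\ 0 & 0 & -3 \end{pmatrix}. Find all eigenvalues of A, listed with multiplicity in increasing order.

-4, -3, 3

Characteristic polynomial: p(r) = r^3 + 4r^2 - 9r - 36 = (r - 3)(r + 3)(r + 4).
Roots (with multiplicity): -4, -3, 3.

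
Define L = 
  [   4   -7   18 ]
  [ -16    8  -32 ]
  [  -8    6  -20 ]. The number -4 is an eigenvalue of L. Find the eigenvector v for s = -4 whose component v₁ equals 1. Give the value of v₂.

L + 4I = [[8, -7, 18], [-16, 12, -32], [-8, 6, -16]].
Solving (L + 4I)v = 0 gives the eigenspace spanned by (1, -4, -2).
With v₁ = 1, v = (1, -4, -2), so v₂ = -4.

-4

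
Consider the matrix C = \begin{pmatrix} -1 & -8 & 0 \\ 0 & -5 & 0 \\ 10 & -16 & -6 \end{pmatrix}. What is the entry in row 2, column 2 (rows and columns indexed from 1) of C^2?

25

Characteristic polynomial: λ^3 + 12λ^2 + 41λ + 30 = (λ + 1)(λ + 5)(λ + 6), so the eigenvalues are -6, -5, -1.
λ=-6: eigenvector (0, 0, 1).
λ=-5: eigenvector (2, 1, 4).
λ=-1: eigenvector (1, 0, 2).
P = [[0, 2, 1], [0, 1, 0], [1, 4, 2]], D = diag(-6, -5, -1), P⁻¹ = [[-2, 0, 1], [0, 1, 0], [1, -2, 0]].
C² = P·diag(36, 25, 1)·P⁻¹ = [[1, 48, 0], [0, 25, 0], [-70, 96, 36]].
The requested entry is 25.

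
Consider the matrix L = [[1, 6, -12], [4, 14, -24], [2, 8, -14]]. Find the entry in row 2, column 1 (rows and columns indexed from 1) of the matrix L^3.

Characteristic polynomial: s^3 - s^2 - 4s + 4 = (s - 2)(s - 1)(s + 2), so the eigenvalues are -2, 1, 2.
s=1: eigenvector (1, -4, -2).
s=-2: eigenvector (-2, -1, -1).
s=2: eigenvector (0, 2, 1).
P = [[1, -2, 0], [-4, -1, 2], [-2, -1, 1]], D = diag(1, -2, 2), P⁻¹ = [[1, 2, -4], [0, 1, -2], [2, 5, -9]].
L³ = P·diag(1, -8, 8)·P⁻¹ = [[1, 18, -36], [28, 80, -144], [14, 44, -80]].
The requested entry is 28.

28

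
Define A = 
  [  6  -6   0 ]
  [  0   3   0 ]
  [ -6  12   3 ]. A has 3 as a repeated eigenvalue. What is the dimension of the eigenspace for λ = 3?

A − 3I = [[3, -6, 0], [0, 0, 0], [-6, 12, 0]].
This matrix has rank 1, so its null space has dimension 3 − 1 = 2.

2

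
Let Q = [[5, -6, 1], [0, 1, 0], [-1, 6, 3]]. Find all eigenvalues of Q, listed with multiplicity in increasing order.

Characteristic polynomial: p(λ) = λ^3 - 9λ^2 + 24λ - 16 = (λ - 4)^2(λ - 1).
Roots (with multiplicity): 1, 4, 4.

1, 4, 4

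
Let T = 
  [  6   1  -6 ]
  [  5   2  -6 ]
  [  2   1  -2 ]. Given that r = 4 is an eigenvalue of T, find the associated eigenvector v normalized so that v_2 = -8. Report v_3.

T − 4I = [[2, 1, -6], [5, -2, -6], [2, 1, -6]].
Solving (T − 4I)v = 0 gives the eigenspace spanned by (-8, -8, -4).
With v_2 = -8, v = (-8, -8, -4), so v_3 = -4.

-4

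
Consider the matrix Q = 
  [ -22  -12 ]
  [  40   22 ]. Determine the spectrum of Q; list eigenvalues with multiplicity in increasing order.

Characteristic polynomial: p(t) = t^2 - 4 = (t - 2)(t + 2).
Roots (with multiplicity): -2, 2.

-2, 2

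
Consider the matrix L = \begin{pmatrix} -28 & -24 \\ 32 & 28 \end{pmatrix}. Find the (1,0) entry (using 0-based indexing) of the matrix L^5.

8192

Characteristic polynomial: s^2 - 16 = (s - 4)(s + 4), so the eigenvalues are -4, 4.
s=4: eigenvector (-3, 4).
s=-4: eigenvector (1, -1).
P = [[-3, 1], [4, -1]], D = diag(4, -4), P⁻¹ = [[1, 1], [4, 3]].
L⁵ = P·diag(1024, -1024)·P⁻¹ = [[-7168, -6144], [8192, 7168]].
The requested entry is 8192.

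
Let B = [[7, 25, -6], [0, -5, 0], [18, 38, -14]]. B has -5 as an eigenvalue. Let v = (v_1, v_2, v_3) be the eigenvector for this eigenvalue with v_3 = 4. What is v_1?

B + 5I = [[12, 25, -6], [0, 0, 0], [18, 38, -9]].
Solving (B + 5I)v = 0 gives the eigenspace spanned by (2, 0, 4).
With v_3 = 4, v = (2, 0, 4), so v_1 = 2.

2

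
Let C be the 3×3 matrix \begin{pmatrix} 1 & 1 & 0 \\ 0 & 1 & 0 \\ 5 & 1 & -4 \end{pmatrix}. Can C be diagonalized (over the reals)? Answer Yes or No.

No

Characteristic polynomial: p(λ) = λ^3 + 2λ^2 - 7λ + 4 = (λ - 1)^2(λ + 4).
λ = 1 has algebraic multiplicity 2; rank(C − 1I) = 2, so geometric multiplicity = 1.
Geometric multiplicity < algebraic multiplicity, so C is not diagonalizable.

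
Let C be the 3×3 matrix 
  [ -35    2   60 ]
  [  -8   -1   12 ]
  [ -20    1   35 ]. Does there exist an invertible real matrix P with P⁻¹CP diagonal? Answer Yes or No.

No

Characteristic polynomial: p(t) = t^3 + t^2 - 21t - 45 = (t - 5)(t + 3)^2.
t = -3 has algebraic multiplicity 2; rank(C + 3I) = 2, so geometric multiplicity = 1.
Geometric multiplicity < algebraic multiplicity, so C is not diagonalizable.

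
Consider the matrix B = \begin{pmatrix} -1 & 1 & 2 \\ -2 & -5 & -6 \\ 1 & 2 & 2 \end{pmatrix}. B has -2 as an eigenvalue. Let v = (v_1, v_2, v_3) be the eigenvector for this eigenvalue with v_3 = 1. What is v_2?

B + 2I = [[1, 1, 2], [-2, -3, -6], [1, 2, 4]].
Solving (B + 2I)v = 0 gives the eigenspace spanned by (0, -2, 1).
With v_3 = 1, v = (0, -2, 1), so v_2 = -2.

-2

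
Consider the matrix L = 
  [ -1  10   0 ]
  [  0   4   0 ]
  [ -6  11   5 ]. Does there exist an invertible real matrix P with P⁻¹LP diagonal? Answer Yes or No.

Characteristic polynomial: p(t) = t^3 - 8t^2 + 11t + 20 = (t - 5)(t - 4)(t + 1).
All 3 eigenvalues are distinct, so L is diagonalizable.

Yes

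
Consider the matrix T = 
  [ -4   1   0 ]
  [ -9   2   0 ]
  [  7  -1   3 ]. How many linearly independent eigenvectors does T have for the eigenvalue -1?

T + 1I = [[-3, 1, 0], [-9, 3, 0], [7, -1, 4]].
This matrix has rank 2, so its null space has dimension 3 − 2 = 1.

1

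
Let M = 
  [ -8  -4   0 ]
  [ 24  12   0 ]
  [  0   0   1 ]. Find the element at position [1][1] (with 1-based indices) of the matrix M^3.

Characteristic polynomial: λ^3 - 5λ^2 + 4λ = λ(λ - 4)(λ - 1), so the eigenvalues are 0, 1, 4.
λ=0: eigenvector (-1, 2, 0).
λ=4: eigenvector (1, -3, 0).
λ=1: eigenvector (0, 0, 1).
P = [[-1, 1, 0], [2, -3, 0], [0, 0, 1]], D = diag(0, 4, 1), P⁻¹ = [[-3, -1, 0], [-2, -1, 0], [0, 0, 1]].
M³ = P·diag(0, 64, 1)·P⁻¹ = [[-128, -64, 0], [384, 192, 0], [0, 0, 1]].
The requested entry is -128.

-128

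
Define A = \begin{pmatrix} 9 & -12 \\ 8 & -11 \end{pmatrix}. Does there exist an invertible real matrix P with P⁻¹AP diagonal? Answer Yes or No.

Yes

Characteristic polynomial: p(r) = r^2 + 2r - 3 = (r - 1)(r + 3).
All 2 eigenvalues are distinct, so A is diagonalizable.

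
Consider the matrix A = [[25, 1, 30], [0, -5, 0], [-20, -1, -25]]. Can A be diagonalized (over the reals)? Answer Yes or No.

No

Characteristic polynomial: p(t) = t^3 + 5t^2 - 25t - 125 = (t - 5)(t + 5)^2.
t = -5 has algebraic multiplicity 2; rank(A + 5I) = 2, so geometric multiplicity = 1.
Geometric multiplicity < algebraic multiplicity, so A is not diagonalizable.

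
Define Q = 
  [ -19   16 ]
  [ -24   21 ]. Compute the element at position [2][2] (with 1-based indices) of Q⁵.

9861

Characteristic polynomial: μ^2 - 2μ - 15 = (μ - 5)(μ + 3), so the eigenvalues are -3, 5.
μ=-3: eigenvector (1, 1).
μ=5: eigenvector (-2, -3).
P = [[1, -2], [1, -3]], D = diag(-3, 5), P⁻¹ = [[3, -2], [1, -1]].
Q⁵ = P·diag(-243, 3125)·P⁻¹ = [[-6979, 6736], [-10104, 9861]].
The requested entry is 9861.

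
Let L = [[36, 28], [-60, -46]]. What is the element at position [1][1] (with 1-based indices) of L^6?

-847104

Characteristic polynomial: s^2 + 10s + 24 = (s + 4)(s + 6), so the eigenvalues are -6, -4.
s=-4: eigenvector (-7, 10).
s=-6: eigenvector (-2, 3).
P = [[-7, -2], [10, 3]], D = diag(-4, -6), P⁻¹ = [[-3, -2], [10, 7]].
L⁶ = P·diag(4096, 46656)·P⁻¹ = [[-847104, -595840], [1276800, 897856]].
The requested entry is -847104.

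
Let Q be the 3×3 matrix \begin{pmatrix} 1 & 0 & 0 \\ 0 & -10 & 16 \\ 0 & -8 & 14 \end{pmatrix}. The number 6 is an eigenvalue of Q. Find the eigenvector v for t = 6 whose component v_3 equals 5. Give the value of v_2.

5

Q − 6I = [[-5, 0, 0], [0, -16, 16], [0, -8, 8]].
Solving (Q − 6I)v = 0 gives the eigenspace spanned by (0, 5, 5).
With v_3 = 5, v = (0, 5, 5), so v_2 = 5.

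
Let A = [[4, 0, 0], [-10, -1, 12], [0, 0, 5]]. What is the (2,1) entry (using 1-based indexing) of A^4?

-510

Characteristic polynomial: t^3 - 8t^2 + 11t + 20 = (t - 5)(t - 4)(t + 1), so the eigenvalues are -1, 4, 5.
t=4: eigenvector (1, -2, 0).
t=-1: eigenvector (0, 1, 0).
t=5: eigenvector (0, 2, 1).
P = [[1, 0, 0], [-2, 1, 2], [0, 0, 1]], D = diag(4, -1, 5), P⁻¹ = [[1, 0, 0], [2, 1, -2], [0, 0, 1]].
A⁴ = P·diag(256, 1, 625)·P⁻¹ = [[256, 0, 0], [-510, 1, 1248], [0, 0, 625]].
The requested entry is -510.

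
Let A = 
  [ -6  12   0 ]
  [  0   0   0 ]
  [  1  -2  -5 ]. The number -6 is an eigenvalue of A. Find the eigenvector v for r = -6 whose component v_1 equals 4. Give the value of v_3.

A + 6I = [[0, 12, 0], [0, 6, 0], [1, -2, 1]].
Solving (A + 6I)v = 0 gives the eigenspace spanned by (4, 0, -4).
With v_1 = 4, v = (4, 0, -4), so v_3 = -4.

-4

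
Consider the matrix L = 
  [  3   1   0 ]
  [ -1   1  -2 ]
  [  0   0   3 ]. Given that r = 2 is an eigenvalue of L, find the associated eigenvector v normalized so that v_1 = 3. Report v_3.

0

L − 2I = [[1, 1, 0], [-1, -1, -2], [0, 0, 1]].
Solving (L − 2I)v = 0 gives the eigenspace spanned by (3, -3, 0).
With v_1 = 3, v = (3, -3, 0), so v_3 = 0.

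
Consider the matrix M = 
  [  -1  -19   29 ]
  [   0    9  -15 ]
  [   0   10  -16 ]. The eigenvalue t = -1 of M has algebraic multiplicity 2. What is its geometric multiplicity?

M + 1I = [[0, -19, 29], [0, 10, -15], [0, 10, -15]].
This matrix has rank 2, so its null space has dimension 3 − 2 = 1.

1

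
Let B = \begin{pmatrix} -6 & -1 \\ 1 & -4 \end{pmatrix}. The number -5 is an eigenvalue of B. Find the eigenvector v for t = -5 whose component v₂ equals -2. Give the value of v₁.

2

B + 5I = [[-1, -1], [1, 1]].
Solving (B + 5I)v = 0 gives the eigenspace spanned by (2, -2).
With v₂ = -2, v = (2, -2), so v₁ = 2.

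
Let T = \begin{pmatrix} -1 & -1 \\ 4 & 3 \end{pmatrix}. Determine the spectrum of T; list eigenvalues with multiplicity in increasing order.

1, 1

Characteristic polynomial: p(λ) = λ^2 - 2λ + 1 = (λ - 1)^2.
Roots (with multiplicity): 1, 1.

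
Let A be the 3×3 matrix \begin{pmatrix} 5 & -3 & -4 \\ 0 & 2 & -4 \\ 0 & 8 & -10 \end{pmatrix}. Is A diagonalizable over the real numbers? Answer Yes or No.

Characteristic polynomial: p(t) = t^3 + 3t^2 - 28t - 60 = (t - 5)(t + 2)(t + 6).
All 3 eigenvalues are distinct, so A is diagonalizable.

Yes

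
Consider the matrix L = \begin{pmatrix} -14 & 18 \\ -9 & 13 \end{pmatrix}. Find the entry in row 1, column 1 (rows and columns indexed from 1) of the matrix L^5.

Characteristic polynomial: s^2 + s - 20 = (s - 4)(s + 5), so the eigenvalues are -5, 4.
s=-5: eigenvector (2, 1).
s=4: eigenvector (-1, -1).
P = [[2, -1], [1, -1]], D = diag(-5, 4), P⁻¹ = [[1, -1], [1, -2]].
L⁵ = P·diag(-3125, 1024)·P⁻¹ = [[-7274, 8298], [-4149, 5173]].
The requested entry is -7274.

-7274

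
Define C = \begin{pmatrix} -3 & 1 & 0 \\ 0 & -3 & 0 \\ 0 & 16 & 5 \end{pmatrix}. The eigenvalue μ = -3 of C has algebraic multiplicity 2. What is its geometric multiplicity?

C + 3I = [[0, 1, 0], [0, 0, 0], [0, 16, 8]].
This matrix has rank 2, so its null space has dimension 3 − 2 = 1.

1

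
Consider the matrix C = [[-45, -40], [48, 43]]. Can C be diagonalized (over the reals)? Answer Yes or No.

Yes

Characteristic polynomial: p(t) = t^2 + 2t - 15 = (t - 3)(t + 5).
All 2 eigenvalues are distinct, so C is diagonalizable.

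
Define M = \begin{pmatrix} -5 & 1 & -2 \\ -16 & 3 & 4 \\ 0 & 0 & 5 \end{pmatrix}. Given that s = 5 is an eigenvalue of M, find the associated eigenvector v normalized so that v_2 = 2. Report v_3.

1

M − 5I = [[-10, 1, -2], [-16, -2, 4], [0, 0, 0]].
Solving (M − 5I)v = 0 gives the eigenspace spanned by (0, 2, 1).
With v_2 = 2, v = (0, 2, 1), so v_3 = 1.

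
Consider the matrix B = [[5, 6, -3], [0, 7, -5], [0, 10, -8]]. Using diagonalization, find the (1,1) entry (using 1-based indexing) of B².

Characteristic polynomial: r^3 - 4r^2 - 11r + 30 = (r - 5)(r - 2)(r + 3), so the eigenvalues are -3, 2, 5.
r=5: eigenvector (1, 0, 0).
r=2: eigenvector (-1, 1, 1).
r=-3: eigenvector (0, 1, 2).
P = [[1, -1, 0], [0, 1, 1], [0, 1, 2]], D = diag(5, 2, -3), P⁻¹ = [[1, 2, -1], [0, 2, -1], [0, -1, 1]].
B² = P·diag(25, 4, 9)·P⁻¹ = [[25, 42, -21], [0, -1, 5], [0, -10, 14]].
The requested entry is 25.

25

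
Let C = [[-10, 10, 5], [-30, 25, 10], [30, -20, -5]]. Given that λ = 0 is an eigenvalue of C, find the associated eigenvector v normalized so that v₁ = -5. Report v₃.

10

C = [[-10, 10, 5], [-30, 25, 10], [30, -20, -5]].
Solving (C)v = 0 gives the eigenspace spanned by (-5, -10, 10).
With v₁ = -5, v = (-5, -10, 10), so v₃ = 10.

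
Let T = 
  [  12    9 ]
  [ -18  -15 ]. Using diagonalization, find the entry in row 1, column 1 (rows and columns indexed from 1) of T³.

Characteristic polynomial: μ^2 + 3μ - 18 = (μ - 3)(μ + 6), so the eigenvalues are -6, 3.
μ=-6: eigenvector (1, -2).
μ=3: eigenvector (1, -1).
P = [[1, 1], [-2, -1]], D = diag(-6, 3), P⁻¹ = [[-1, -1], [2, 1]].
T³ = P·diag(-216, 27)·P⁻¹ = [[270, 243], [-486, -459]].
The requested entry is 270.

270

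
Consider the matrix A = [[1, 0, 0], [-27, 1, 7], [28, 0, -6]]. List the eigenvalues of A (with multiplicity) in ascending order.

-6, 1, 1

Characteristic polynomial: p(t) = t^3 + 4t^2 - 11t + 6 = (t - 1)^2(t + 6).
Roots (with multiplicity): -6, 1, 1.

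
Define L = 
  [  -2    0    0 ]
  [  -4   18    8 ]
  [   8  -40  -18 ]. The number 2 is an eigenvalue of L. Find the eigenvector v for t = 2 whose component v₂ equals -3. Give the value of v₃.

6

L − 2I = [[-4, 0, 0], [-4, 16, 8], [8, -40, -20]].
Solving (L − 2I)v = 0 gives the eigenspace spanned by (0, -3, 6).
With v₂ = -3, v = (0, -3, 6), so v₃ = 6.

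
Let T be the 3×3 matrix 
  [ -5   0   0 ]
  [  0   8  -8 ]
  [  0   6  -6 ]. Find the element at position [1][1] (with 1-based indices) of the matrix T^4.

Characteristic polynomial: s^3 + 3s^2 - 10s = s(s - 2)(s + 5), so the eigenvalues are -5, 0, 2.
s=-5: eigenvector (1, 0, 0).
s=0: eigenvector (0, -1, -1).
s=2: eigenvector (0, 4, 3).
P = [[1, 0, 0], [0, -1, 4], [0, -1, 3]], D = diag(-5, 0, 2), P⁻¹ = [[1, 0, 0], [0, 3, -4], [0, 1, -1]].
T⁴ = P·diag(625, 0, 16)·P⁻¹ = [[625, 0, 0], [0, 64, -64], [0, 48, -48]].
The requested entry is 625.

625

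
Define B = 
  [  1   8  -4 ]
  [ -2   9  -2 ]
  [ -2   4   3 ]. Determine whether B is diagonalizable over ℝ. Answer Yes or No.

Yes

Characteristic polynomial: p(μ) = μ^3 - 13μ^2 + 55μ - 75 = (μ - 5)^2(μ - 3).
μ = 5 has algebraic multiplicity 2; rank(B − 5I) = 1, so geometric multiplicity = 2.
Every eigenvalue has geometric = algebraic multiplicity, so B is diagonalizable.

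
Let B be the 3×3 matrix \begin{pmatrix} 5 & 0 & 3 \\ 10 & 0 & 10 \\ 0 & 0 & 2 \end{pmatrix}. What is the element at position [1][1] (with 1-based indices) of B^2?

Characteristic polynomial: s^3 - 7s^2 + 10s = s(s - 5)(s - 2), so the eigenvalues are 0, 2, 5.
s=5: eigenvector (1, 2, 0).
s=2: eigenvector (-1, 0, 1).
s=0: eigenvector (0, 1, 0).
P = [[1, -1, 0], [2, 0, 1], [0, 1, 0]], D = diag(5, 2, 0), P⁻¹ = [[1, 0, 1], [0, 0, 1], [-2, 1, -2]].
B² = P·diag(25, 4, 0)·P⁻¹ = [[25, 0, 21], [50, 0, 50], [0, 0, 4]].
The requested entry is 25.

25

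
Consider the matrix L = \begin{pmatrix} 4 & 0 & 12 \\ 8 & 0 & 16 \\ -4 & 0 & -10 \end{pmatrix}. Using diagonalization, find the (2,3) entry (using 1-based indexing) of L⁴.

Characteristic polynomial: μ^3 + 6μ^2 + 8μ = μ(μ + 2)(μ + 4), so the eigenvalues are -4, -2, 0.
μ=-4: eigenvector (-3, -2, 2).
μ=0: eigenvector (0, 1, 0).
μ=-2: eigenvector (-2, 0, 1).
P = [[-3, 0, -2], [-2, 1, 0], [2, 0, 1]], D = diag(-4, 0, -2), P⁻¹ = [[1, 0, 2], [2, 1, 4], [-2, 0, -3]].
L⁴ = P·diag(256, 0, 16)·P⁻¹ = [[-704, 0, -1440], [-512, 0, -1024], [480, 0, 976]].
The requested entry is -1024.

-1024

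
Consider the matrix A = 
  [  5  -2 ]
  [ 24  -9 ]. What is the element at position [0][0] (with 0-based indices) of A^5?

Characteristic polynomial: r^2 + 4r + 3 = (r + 1)(r + 3), so the eigenvalues are -3, -1.
r=-1: eigenvector (1, 3).
r=-3: eigenvector (1, 4).
P = [[1, 1], [3, 4]], D = diag(-1, -3), P⁻¹ = [[4, -1], [-3, 1]].
A⁵ = P·diag(-1, -243)·P⁻¹ = [[725, -242], [2904, -969]].
The requested entry is 725.

725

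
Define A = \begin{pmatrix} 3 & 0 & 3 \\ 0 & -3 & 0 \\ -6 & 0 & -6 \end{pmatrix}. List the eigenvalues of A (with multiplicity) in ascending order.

-3, -3, 0

Characteristic polynomial: p(t) = t^3 + 6t^2 + 9t = t(t + 3)^2.
Roots (with multiplicity): -3, -3, 0.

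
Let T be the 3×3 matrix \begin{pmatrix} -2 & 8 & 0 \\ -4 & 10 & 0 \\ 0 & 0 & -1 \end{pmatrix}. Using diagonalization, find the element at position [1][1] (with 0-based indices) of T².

Characteristic polynomial: r^3 - 7r^2 + 4r + 12 = (r - 6)(r - 2)(r + 1), so the eigenvalues are -1, 2, 6.
r=-1: eigenvector (0, 0, 1).
r=2: eigenvector (2, 1, 0).
r=6: eigenvector (-1, -1, 0).
P = [[0, 2, -1], [0, 1, -1], [1, 0, 0]], D = diag(-1, 2, 6), P⁻¹ = [[0, 0, 1], [1, -1, 0], [1, -2, 0]].
T² = P·diag(1, 4, 36)·P⁻¹ = [[-28, 64, 0], [-32, 68, 0], [0, 0, 1]].
The requested entry is 68.

68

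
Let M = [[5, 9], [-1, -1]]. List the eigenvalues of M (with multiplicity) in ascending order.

2, 2

Characteristic polynomial: p(λ) = λ^2 - 4λ + 4 = (λ - 2)^2.
Roots (with multiplicity): 2, 2.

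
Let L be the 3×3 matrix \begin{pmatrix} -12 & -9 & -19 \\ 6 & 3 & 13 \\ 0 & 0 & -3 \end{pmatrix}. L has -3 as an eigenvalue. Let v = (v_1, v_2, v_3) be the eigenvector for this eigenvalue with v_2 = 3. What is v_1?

L + 3I = [[-9, -9, -19], [6, 6, 13], [0, 0, 0]].
Solving (L + 3I)v = 0 gives the eigenspace spanned by (-3, 3, 0).
With v_2 = 3, v = (-3, 3, 0), so v_1 = -3.

-3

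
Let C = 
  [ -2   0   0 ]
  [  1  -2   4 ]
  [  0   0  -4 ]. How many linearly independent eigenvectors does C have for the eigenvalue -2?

C + 2I = [[0, 0, 0], [1, 0, 4], [0, 0, -2]].
This matrix has rank 2, so its null space has dimension 3 − 2 = 1.

1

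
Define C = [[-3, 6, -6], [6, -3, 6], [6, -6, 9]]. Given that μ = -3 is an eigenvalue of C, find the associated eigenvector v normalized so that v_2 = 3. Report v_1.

-3

C + 3I = [[0, 6, -6], [6, 0, 6], [6, -6, 12]].
Solving (C + 3I)v = 0 gives the eigenspace spanned by (-3, 3, 3).
With v_2 = 3, v = (-3, 3, 3), so v_1 = -3.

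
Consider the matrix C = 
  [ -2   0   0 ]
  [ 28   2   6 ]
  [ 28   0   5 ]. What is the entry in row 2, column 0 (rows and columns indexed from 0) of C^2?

Characteristic polynomial: t^3 - 5t^2 - 4t + 20 = (t - 5)(t - 2)(t + 2), so the eigenvalues are -2, 2, 5.
t=-2: eigenvector (1, -1, -4).
t=2: eigenvector (0, 1, 0).
t=5: eigenvector (0, 2, 1).
P = [[1, 0, 0], [-1, 1, 2], [-4, 0, 1]], D = diag(-2, 2, 5), P⁻¹ = [[1, 0, 0], [-7, 1, -2], [4, 0, 1]].
C² = P·diag(4, 4, 25)·P⁻¹ = [[4, 0, 0], [168, 4, 42], [84, 0, 25]].
The requested entry is 84.

84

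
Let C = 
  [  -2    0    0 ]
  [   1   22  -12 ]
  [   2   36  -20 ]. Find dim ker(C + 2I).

1

C + 2I = [[0, 0, 0], [1, 24, -12], [2, 36, -18]].
This matrix has rank 2, so its null space has dimension 3 − 2 = 1.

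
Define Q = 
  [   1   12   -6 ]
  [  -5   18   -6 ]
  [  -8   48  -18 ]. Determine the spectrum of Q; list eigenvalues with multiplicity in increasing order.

-3, -2, 6

Characteristic polynomial: p(r) = r^3 - r^2 - 24r - 36 = (r - 6)(r + 2)(r + 3).
Roots (with multiplicity): -3, -2, 6.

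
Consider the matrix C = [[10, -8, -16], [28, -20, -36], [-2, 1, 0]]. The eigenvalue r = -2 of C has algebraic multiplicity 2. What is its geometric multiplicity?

C + 2I = [[12, -8, -16], [28, -18, -36], [-2, 1, 2]].
This matrix has rank 2, so its null space has dimension 3 − 2 = 1.

1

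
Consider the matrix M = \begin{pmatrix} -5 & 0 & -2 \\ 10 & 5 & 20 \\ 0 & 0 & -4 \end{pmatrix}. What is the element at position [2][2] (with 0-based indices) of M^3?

Characteristic polynomial: t^3 + 4t^2 - 25t - 100 = (t - 5)(t + 4)(t + 5), so the eigenvalues are -5, -4, 5.
t=-5: eigenvector (1, -1, 0).
t=5: eigenvector (0, 1, 0).
t=-4: eigenvector (-2, 0, 1).
P = [[1, 0, -2], [-1, 1, 0], [0, 0, 1]], D = diag(-5, 5, -4), P⁻¹ = [[1, 0, 2], [1, 1, 2], [0, 0, 1]].
M³ = P·diag(-125, 125, -64)·P⁻¹ = [[-125, 0, -122], [250, 125, 500], [0, 0, -64]].
The requested entry is -64.

-64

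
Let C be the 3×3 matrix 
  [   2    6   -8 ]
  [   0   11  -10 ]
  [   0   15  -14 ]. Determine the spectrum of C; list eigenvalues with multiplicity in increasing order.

Characteristic polynomial: p(λ) = λ^3 + λ^2 - 10λ + 8 = (λ - 2)(λ - 1)(λ + 4).
Roots (with multiplicity): -4, 1, 2.

-4, 1, 2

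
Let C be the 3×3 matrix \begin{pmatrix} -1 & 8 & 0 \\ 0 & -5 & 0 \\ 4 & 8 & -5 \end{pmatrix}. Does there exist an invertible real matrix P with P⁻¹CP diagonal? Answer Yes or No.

Yes

Characteristic polynomial: p(r) = r^3 + 11r^2 + 35r + 25 = (r + 1)(r + 5)^2.
r = -5 has algebraic multiplicity 2; rank(C + 5I) = 1, so geometric multiplicity = 2.
Every eigenvalue has geometric = algebraic multiplicity, so C is diagonalizable.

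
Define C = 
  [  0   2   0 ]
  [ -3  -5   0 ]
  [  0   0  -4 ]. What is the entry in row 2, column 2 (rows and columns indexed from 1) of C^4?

Characteristic polynomial: λ^3 + 9λ^2 + 26λ + 24 = (λ + 2)(λ + 3)(λ + 4), so the eigenvalues are -4, -3, -2.
λ=-4: eigenvector (0, 0, 1).
λ=-3: eigenvector (-2, 3, 0).
λ=-2: eigenvector (1, -1, 0).
P = [[0, -2, 1], [0, 3, -1], [1, 0, 0]], D = diag(-4, -3, -2), P⁻¹ = [[0, 0, 1], [1, 1, 0], [3, 2, 0]].
C⁴ = P·diag(256, 81, 16)·P⁻¹ = [[-114, -130, 0], [195, 211, 0], [0, 0, 256]].
The requested entry is 211.

211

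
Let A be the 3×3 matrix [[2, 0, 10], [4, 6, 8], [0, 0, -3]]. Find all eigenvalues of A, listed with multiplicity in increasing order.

-3, 2, 6

Characteristic polynomial: p(λ) = λ^3 - 5λ^2 - 12λ + 36 = (λ - 6)(λ - 2)(λ + 3).
Roots (with multiplicity): -3, 2, 6.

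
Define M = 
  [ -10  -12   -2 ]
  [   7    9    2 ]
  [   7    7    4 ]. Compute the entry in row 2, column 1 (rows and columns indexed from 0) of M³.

91

Characteristic polynomial: r^3 - 3r^2 - 10r + 24 = (r - 4)(r - 2)(r + 3), so the eigenvalues are -3, 2, 4.
r=-3: eigenvector (2, -1, -1).
r=2: eigenvector (-1, 1, 0).
r=4: eigenvector (-1, 1, 1).
P = [[2, -1, -1], [-1, 1, 1], [-1, 0, 1]], D = diag(-3, 2, 4), P⁻¹ = [[1, 1, 0], [0, 1, -1], [1, 1, 1]].
M³ = P·diag(-27, 8, 64)·P⁻¹ = [[-118, -126, -56], [91, 99, 56], [91, 91, 64]].
The requested entry is 91.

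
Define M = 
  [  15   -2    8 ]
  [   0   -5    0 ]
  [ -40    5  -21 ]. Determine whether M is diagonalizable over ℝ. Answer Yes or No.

No

Characteristic polynomial: p(t) = t^3 + 11t^2 + 35t + 25 = (t + 1)(t + 5)^2.
t = -5 has algebraic multiplicity 2; rank(M + 5I) = 2, so geometric multiplicity = 1.
Geometric multiplicity < algebraic multiplicity, so M is not diagonalizable.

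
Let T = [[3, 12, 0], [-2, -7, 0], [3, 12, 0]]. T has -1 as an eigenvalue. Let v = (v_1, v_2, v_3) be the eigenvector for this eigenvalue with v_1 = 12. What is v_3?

12

T + 1I = [[4, 12, 0], [-2, -6, 0], [3, 12, 1]].
Solving (T + 1I)v = 0 gives the eigenspace spanned by (12, -4, 12).
With v_1 = 12, v = (12, -4, 12), so v_3 = 12.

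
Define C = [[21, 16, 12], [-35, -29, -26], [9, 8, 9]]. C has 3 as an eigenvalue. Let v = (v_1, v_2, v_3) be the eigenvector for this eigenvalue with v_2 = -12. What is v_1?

C − 3I = [[18, 16, 12], [-35, -32, -26], [9, 8, 6]].
Solving (C − 3I)v = 0 gives the eigenspace spanned by (8, -12, 4).
With v_2 = -12, v = (8, -12, 4), so v_1 = 8.

8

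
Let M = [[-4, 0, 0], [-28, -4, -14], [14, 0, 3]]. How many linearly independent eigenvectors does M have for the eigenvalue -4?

2

M + 4I = [[0, 0, 0], [-28, 0, -14], [14, 0, 7]].
This matrix has rank 1, so its null space has dimension 3 − 1 = 2.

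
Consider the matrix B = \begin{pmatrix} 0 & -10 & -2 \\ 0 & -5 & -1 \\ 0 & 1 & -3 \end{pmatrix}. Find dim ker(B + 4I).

B + 4I = [[4, -10, -2], [0, -1, -1], [0, 1, 1]].
This matrix has rank 2, so its null space has dimension 3 − 2 = 1.

1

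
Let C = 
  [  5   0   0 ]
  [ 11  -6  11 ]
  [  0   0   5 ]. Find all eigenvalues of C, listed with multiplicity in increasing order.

Characteristic polynomial: p(t) = t^3 - 4t^2 - 35t + 150 = (t - 5)^2(t + 6).
Roots (with multiplicity): -6, 5, 5.

-6, 5, 5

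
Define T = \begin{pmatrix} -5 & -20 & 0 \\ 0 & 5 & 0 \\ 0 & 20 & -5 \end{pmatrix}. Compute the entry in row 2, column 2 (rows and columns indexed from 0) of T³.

Characteristic polynomial: μ^3 + 5μ^2 - 25μ - 125 = (μ - 5)(μ + 5)^2, so the eigenvalues are -5, -5, 5.
μ=-5: eigenvector (1, 0, 0).
μ=5: eigenvector (-2, 1, 2).
μ=-5: eigenvector (0, 0, 1).
P = [[1, -2, 0], [0, 1, 0], [0, 2, 1]], D = diag(-5, 5, -5), P⁻¹ = [[1, 2, 0], [0, 1, 0], [0, -2, 1]].
T³ = P·diag(-125, 125, -125)·P⁻¹ = [[-125, -500, 0], [0, 125, 0], [0, 500, -125]].
The requested entry is -125.

-125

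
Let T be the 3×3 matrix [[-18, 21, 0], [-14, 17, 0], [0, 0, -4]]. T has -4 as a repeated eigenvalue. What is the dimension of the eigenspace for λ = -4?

2

T + 4I = [[-14, 21, 0], [-14, 21, 0], [0, 0, 0]].
This matrix has rank 1, so its null space has dimension 3 − 1 = 2.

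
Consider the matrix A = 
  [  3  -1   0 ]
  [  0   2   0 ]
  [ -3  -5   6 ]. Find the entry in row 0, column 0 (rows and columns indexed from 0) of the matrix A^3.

Characteristic polynomial: μ^3 - 11μ^2 + 36μ - 36 = (μ - 6)(μ - 3)(μ - 2), so the eigenvalues are 2, 3, 6.
μ=6: eigenvector (0, 0, 1).
μ=2: eigenvector (1, 1, 2).
μ=3: eigenvector (1, 0, 1).
P = [[0, 1, 1], [0, 1, 0], [1, 2, 1]], D = diag(6, 2, 3), P⁻¹ = [[-1, -1, 1], [0, 1, 0], [1, -1, 0]].
A³ = P·diag(216, 8, 27)·P⁻¹ = [[27, -19, 0], [0, 8, 0], [-189, -227, 216]].
The requested entry is 27.

27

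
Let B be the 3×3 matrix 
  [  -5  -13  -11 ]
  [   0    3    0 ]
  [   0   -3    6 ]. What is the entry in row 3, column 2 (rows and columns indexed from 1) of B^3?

-189

Characteristic polynomial: μ^3 - 4μ^2 - 27μ + 90 = (μ - 6)(μ - 3)(μ + 5), so the eigenvalues are -5, 3, 6.
μ=-5: eigenvector (1, 0, 0).
μ=6: eigenvector (-1, 0, 1).
μ=3: eigenvector (-3, 1, 1).
P = [[1, -1, -3], [0, 0, 1], [0, 1, 1]], D = diag(-5, 6, 3), P⁻¹ = [[1, 2, 1], [0, -1, 1], [0, 1, 0]].
B³ = P·diag(-125, 216, 27)·P⁻¹ = [[-125, -115, -341], [0, 27, 0], [0, -189, 216]].
The requested entry is -189.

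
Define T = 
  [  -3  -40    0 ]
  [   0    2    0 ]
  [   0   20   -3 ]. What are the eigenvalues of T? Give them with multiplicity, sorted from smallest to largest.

Characteristic polynomial: p(r) = r^3 + 4r^2 - 3r - 18 = (r - 2)(r + 3)^2.
Roots (with multiplicity): -3, -3, 2.

-3, -3, 2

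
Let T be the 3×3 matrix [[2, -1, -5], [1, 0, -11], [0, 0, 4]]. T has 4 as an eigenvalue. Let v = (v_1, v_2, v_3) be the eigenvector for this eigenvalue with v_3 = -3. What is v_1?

T − 4I = [[-2, -1, -5], [1, -4, -11], [0, 0, 0]].
Solving (T − 4I)v = 0 gives the eigenspace spanned by (3, 9, -3).
With v_3 = -3, v = (3, 9, -3), so v_1 = 3.

3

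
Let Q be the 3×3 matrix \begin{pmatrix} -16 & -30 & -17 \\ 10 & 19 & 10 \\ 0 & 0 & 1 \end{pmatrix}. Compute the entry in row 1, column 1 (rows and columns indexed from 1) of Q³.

Characteristic polynomial: μ^3 - 4μ^2 - μ + 4 = (μ - 4)(μ - 1)(μ + 1), so the eigenvalues are -1, 1, 4.
μ=4: eigenvector (-3, 2, 0).
μ=1: eigenvector (-1, 0, 1).
μ=-1: eigenvector (-2, 1, 0).
P = [[-3, -1, -2], [2, 0, 1], [0, 1, 0]], D = diag(4, 1, -1), P⁻¹ = [[1, 2, 1], [0, 0, 1], [-2, -3, -2]].
Q³ = P·diag(64, 1, -1)·P⁻¹ = [[-196, -390, -197], [130, 259, 130], [0, 0, 1]].
The requested entry is -196.

-196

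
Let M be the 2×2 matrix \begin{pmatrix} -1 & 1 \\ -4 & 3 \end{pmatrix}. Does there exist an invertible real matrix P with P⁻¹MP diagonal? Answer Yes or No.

No

Characteristic polynomial: p(r) = r^2 - 2r + 1 = (r - 1)^2.
r = 1 has algebraic multiplicity 2; rank(M − 1I) = 1, so geometric multiplicity = 1.
Geometric multiplicity < algebraic multiplicity, so M is not diagonalizable.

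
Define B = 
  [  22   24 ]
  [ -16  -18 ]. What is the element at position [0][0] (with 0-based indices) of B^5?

23392

Characteristic polynomial: t^2 - 4t - 12 = (t - 6)(t + 2), so the eigenvalues are -2, 6.
t=-2: eigenvector (1, -1).
t=6: eigenvector (3, -2).
P = [[1, 3], [-1, -2]], D = diag(-2, 6), P⁻¹ = [[-2, -3], [1, 1]].
B⁵ = P·diag(-32, 7776)·P⁻¹ = [[23392, 23424], [-15616, -15648]].
The requested entry is 23392.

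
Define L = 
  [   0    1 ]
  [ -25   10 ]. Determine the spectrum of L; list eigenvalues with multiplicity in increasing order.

5, 5

Characteristic polynomial: p(r) = r^2 - 10r + 25 = (r - 5)^2.
Roots (with multiplicity): 5, 5.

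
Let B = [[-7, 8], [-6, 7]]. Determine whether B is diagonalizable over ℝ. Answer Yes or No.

Characteristic polynomial: p(μ) = μ^2 - 1 = (μ - 1)(μ + 1).
All 2 eigenvalues are distinct, so B is diagonalizable.

Yes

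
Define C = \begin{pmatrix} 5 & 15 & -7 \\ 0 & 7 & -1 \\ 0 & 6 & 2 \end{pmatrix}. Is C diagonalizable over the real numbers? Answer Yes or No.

Characteristic polynomial: p(λ) = λ^3 - 14λ^2 + 65λ - 100 = (λ - 5)^2(λ - 4).
λ = 5 has algebraic multiplicity 2; rank(C − 5I) = 2, so geometric multiplicity = 1.
Geometric multiplicity < algebraic multiplicity, so C is not diagonalizable.

No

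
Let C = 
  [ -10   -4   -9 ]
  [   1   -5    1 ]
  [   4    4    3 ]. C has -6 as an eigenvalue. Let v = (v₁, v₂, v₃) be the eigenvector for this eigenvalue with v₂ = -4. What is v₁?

4

C + 6I = [[-4, -4, -9], [1, 1, 1], [4, 4, 9]].
Solving (C + 6I)v = 0 gives the eigenspace spanned by (4, -4, 0).
With v₂ = -4, v = (4, -4, 0), so v₁ = 4.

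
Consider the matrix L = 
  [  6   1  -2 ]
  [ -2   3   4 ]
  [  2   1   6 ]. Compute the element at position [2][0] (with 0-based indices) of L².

Characteristic polynomial: μ^3 - 15μ^2 + 74μ - 120 = (μ - 6)(μ - 5)(μ - 4), so the eigenvalues are 4, 5, 6.
μ=4: eigenvector (1, -2, 0).
μ=5: eigenvector (3, -5, -1).
μ=6: eigenvector (-1, 2, 1).
P = [[1, 3, -1], [-2, -5, 2], [0, -1, 1]], D = diag(4, 5, 6), P⁻¹ = [[-3, -2, 1], [2, 1, 0], [2, 1, 1]].
L² = P·diag(16, 25, 36)·P⁻¹ = [[30, 7, -20], [-10, 11, 40], [22, 11, 36]].
The requested entry is 22.

22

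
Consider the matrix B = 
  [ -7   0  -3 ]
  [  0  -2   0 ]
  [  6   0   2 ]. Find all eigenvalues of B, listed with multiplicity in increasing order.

-4, -2, -1

Characteristic polynomial: p(r) = r^3 + 7r^2 + 14r + 8 = (r + 1)(r + 2)(r + 4).
Roots (with multiplicity): -4, -2, -1.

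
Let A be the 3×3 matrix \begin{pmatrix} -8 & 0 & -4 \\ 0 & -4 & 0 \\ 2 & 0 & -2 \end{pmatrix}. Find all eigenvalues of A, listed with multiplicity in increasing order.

Characteristic polynomial: p(s) = s^3 + 14s^2 + 64s + 96 = (s + 4)^2(s + 6).
Roots (with multiplicity): -6, -4, -4.

-6, -4, -4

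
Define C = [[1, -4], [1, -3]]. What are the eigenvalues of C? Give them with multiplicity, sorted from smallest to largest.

-1, -1

Characteristic polynomial: p(t) = t^2 + 2t + 1 = (t + 1)^2.
Roots (with multiplicity): -1, -1.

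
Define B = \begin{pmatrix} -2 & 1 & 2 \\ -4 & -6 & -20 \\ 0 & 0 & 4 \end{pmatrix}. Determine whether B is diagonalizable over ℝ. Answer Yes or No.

No

Characteristic polynomial: p(r) = r^3 + 4r^2 - 16r - 64 = (r - 4)(r + 4)^2.
r = -4 has algebraic multiplicity 2; rank(B + 4I) = 2, so geometric multiplicity = 1.
Geometric multiplicity < algebraic multiplicity, so B is not diagonalizable.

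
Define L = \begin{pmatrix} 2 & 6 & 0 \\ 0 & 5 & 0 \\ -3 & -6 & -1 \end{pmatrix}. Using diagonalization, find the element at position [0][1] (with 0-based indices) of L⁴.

Characteristic polynomial: t^3 - 6t^2 + 3t + 10 = (t - 5)(t - 2)(t + 1), so the eigenvalues are -1, 2, 5.
t=5: eigenvector (2, 1, -2).
t=2: eigenvector (1, 0, -1).
t=-1: eigenvector (0, 0, 1).
P = [[2, 1, 0], [1, 0, 0], [-2, -1, 1]], D = diag(5, 2, -1), P⁻¹ = [[0, 1, 0], [1, -2, 0], [1, 0, 1]].
L⁴ = P·diag(625, 16, 1)·P⁻¹ = [[16, 1218, 0], [0, 625, 0], [-15, -1218, 1]].
The requested entry is 1218.

1218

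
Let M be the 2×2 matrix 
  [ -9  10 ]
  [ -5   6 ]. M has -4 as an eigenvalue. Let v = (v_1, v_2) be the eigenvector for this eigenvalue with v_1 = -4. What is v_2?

M + 4I = [[-5, 10], [-5, 10]].
Solving (M + 4I)v = 0 gives the eigenspace spanned by (-4, -2).
With v_1 = -4, v = (-4, -2), so v_2 = -2.

-2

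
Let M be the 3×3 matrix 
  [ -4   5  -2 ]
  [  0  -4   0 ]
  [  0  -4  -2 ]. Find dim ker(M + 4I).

M + 4I = [[0, 5, -2], [0, 0, 0], [0, -4, 2]].
This matrix has rank 2, so its null space has dimension 3 − 2 = 1.

1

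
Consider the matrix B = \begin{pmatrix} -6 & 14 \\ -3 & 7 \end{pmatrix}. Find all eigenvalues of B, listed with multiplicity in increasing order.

0, 1

Characteristic polynomial: p(r) = r^2 - r = r(r - 1).
Roots (with multiplicity): 0, 1.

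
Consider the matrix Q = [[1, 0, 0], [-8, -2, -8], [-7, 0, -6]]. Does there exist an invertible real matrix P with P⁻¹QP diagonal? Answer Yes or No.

Yes

Characteristic polynomial: p(s) = s^3 + 7s^2 + 4s - 12 = (s - 1)(s + 2)(s + 6).
All 3 eigenvalues are distinct, so Q is diagonalizable.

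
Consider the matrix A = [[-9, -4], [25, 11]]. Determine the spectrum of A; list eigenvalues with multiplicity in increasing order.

1, 1

Characteristic polynomial: p(λ) = λ^2 - 2λ + 1 = (λ - 1)^2.
Roots (with multiplicity): 1, 1.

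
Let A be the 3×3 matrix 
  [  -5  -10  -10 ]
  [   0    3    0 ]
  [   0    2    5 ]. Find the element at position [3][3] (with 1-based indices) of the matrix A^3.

125

Characteristic polynomial: μ^3 - 3μ^2 - 25μ + 75 = (μ - 5)(μ - 3)(μ + 5), so the eigenvalues are -5, 3, 5.
μ=-5: eigenvector (1, 0, 0).
μ=3: eigenvector (0, 1, -1).
μ=5: eigenvector (-1, 0, 1).
P = [[1, 0, -1], [0, 1, 0], [0, -1, 1]], D = diag(-5, 3, 5), P⁻¹ = [[1, 1, 1], [0, 1, 0], [0, 1, 1]].
A³ = P·diag(-125, 27, 125)·P⁻¹ = [[-125, -250, -250], [0, 27, 0], [0, 98, 125]].
The requested entry is 125.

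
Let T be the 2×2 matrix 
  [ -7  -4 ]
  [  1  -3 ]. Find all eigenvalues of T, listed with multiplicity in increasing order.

-5, -5

Characteristic polynomial: p(λ) = λ^2 + 10λ + 25 = (λ + 5)^2.
Roots (with multiplicity): -5, -5.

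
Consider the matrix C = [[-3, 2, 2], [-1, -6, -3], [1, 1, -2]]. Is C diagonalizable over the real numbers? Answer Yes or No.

No

Characteristic polynomial: p(r) = r^3 + 11r^2 + 39r + 45 = (r + 3)^2(r + 5).
r = -3 has algebraic multiplicity 2; rank(C + 3I) = 2, so geometric multiplicity = 1.
Geometric multiplicity < algebraic multiplicity, so C is not diagonalizable.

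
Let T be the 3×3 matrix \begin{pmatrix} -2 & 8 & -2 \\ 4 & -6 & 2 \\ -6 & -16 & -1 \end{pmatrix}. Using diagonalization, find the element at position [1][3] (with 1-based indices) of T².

Characteristic polynomial: r^3 + 9r^2 + 8r - 60 = (r - 2)(r + 5)(r + 6), so the eigenvalues are -6, -5, 2.
r=2: eigenvector (1, 0, -2).
r=-5: eigenvector (-2, 2, 5).
r=-6: eigenvector (-1, 1, 2).
P = [[1, -2, -1], [0, 2, 1], [-2, 5, 2]], D = diag(2, -5, -6), P⁻¹ = [[1, 1, 0], [2, 0, 1], [-4, 1, -2]].
T² = P·diag(4, 25, 36)·P⁻¹ = [[48, -32, 22], [-44, 36, -22], [-46, 64, -19]].
The requested entry is 22.

22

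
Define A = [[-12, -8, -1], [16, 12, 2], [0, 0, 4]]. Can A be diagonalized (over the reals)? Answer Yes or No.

Characteristic polynomial: p(λ) = λ^3 - 4λ^2 - 16λ + 64 = (λ - 4)^2(λ + 4).
λ = 4 has algebraic multiplicity 2; rank(A − 4I) = 2, so geometric multiplicity = 1.
Geometric multiplicity < algebraic multiplicity, so A is not diagonalizable.

No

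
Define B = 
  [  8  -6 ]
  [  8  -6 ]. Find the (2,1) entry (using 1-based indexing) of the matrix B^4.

Characteristic polynomial: μ^2 - 2μ = μ(μ - 2), so the eigenvalues are 0, 2.
μ=2: eigenvector (1, 1).
μ=0: eigenvector (-3, -4).
P = [[1, -3], [1, -4]], D = diag(2, 0), P⁻¹ = [[4, -3], [1, -1]].
B⁴ = P·diag(16, 0)·P⁻¹ = [[64, -48], [64, -48]].
The requested entry is 64.

64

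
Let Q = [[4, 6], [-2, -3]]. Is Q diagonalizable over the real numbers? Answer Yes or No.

Characteristic polynomial: p(t) = t^2 - t = t(t - 1).
All 2 eigenvalues are distinct, so Q is diagonalizable.

Yes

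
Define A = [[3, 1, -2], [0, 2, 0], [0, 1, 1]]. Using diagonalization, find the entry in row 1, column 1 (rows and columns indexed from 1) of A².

9

Characteristic polynomial: t^3 - 6t^2 + 11t - 6 = (t - 3)(t - 2)(t - 1), so the eigenvalues are 1, 2, 3.
t=3: eigenvector (1, 0, 0).
t=2: eigenvector (1, 1, 1).
t=1: eigenvector (1, 0, 1).
P = [[1, 1, 1], [0, 1, 0], [0, 1, 1]], D = diag(3, 2, 1), P⁻¹ = [[1, 0, -1], [0, 1, 0], [0, -1, 1]].
A² = P·diag(9, 4, 1)·P⁻¹ = [[9, 3, -8], [0, 4, 0], [0, 3, 1]].
The requested entry is 9.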